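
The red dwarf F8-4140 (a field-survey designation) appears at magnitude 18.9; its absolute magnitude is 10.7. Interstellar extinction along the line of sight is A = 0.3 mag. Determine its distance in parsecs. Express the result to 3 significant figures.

m − M = 5 log₁₀(d/10 pc) + A  ⇒  18.9 − (10.7) − 0.3 = 5 log₁₀(d/10)
7.900 = 5 log₁₀(d/10)
log₁₀ d = (m − M − A)/5 + 1 = 2.5800
d = 10^2.5800 = 380.2 pc

d ≈ 380 pc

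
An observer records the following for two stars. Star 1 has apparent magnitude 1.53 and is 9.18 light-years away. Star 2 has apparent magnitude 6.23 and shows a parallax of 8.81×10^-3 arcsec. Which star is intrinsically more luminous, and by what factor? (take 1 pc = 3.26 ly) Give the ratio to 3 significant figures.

Star 2 is more luminous, by a factor of 21.4.

Star 1: d = 9.18 ly / 3.26 = 2.816 pc
Star 1: M = m − 5 log₁₀ d + 5 = 1.53 − 5·0.4496 + 5 = 4.282
Star 2: d = 1/p = 1/8.81×10^-3″ = 113.5 pc
Star 2: M = m − 5 log₁₀ d + 5 = 6.23 − 5·2.0550 + 5 = 0.955
ΔM = M_1 − M_2 = 4.282 − (0.955) = 3.327; smaller M is more luminous → Star 2.
L ratio = 10^(0.4 |ΔM|) = 10^1.331 = 21.42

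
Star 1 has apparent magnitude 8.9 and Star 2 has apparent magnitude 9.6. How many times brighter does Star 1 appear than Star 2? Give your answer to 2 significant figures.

1.9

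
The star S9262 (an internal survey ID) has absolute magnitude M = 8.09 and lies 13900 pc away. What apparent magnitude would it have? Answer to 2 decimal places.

m ≈ 23.81

m = M + 5 log₁₀ d − 5 = 8.09 + 5·4.1430 − 5 = 23.805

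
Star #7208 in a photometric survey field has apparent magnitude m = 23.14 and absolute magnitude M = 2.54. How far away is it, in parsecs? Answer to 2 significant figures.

d ≈ 130000 pc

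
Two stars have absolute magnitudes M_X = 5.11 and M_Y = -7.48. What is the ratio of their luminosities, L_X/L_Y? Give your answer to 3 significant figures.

L_X/L_Y ≈ 9.20×10^-6

ΔM = M_X − M_Y = 12.59
L_X/L_Y = 10^(−0.4 ΔM) = 10^-5.036 = 9.204×10^-6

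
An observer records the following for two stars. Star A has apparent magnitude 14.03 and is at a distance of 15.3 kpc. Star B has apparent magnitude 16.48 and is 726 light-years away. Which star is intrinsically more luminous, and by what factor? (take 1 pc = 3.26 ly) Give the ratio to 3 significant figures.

Star A: d = 15.3 kpc = 15300 pc
Star A: M = m − 5 log₁₀ d + 5 = 14.03 − 5·4.1847 + 5 = -1.893
Star B: d = 726 ly / 3.26 = 222.7 pc
Star B: M = m − 5 log₁₀ d + 5 = 16.48 − 5·2.3477 + 5 = 9.741
ΔM = M_A − M_B = -1.893 − (9.741) = -11.635; smaller M is more luminous → Star A.
L ratio = 10^(0.4 |ΔM|) = 10^4.654 = 45080

Star A is more luminous, by a factor of 45100.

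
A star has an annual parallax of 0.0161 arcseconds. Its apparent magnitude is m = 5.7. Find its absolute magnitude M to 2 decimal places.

M ≈ 1.73

d = 1/p = 1/0.0161″ = 62.11 pc
5 log₁₀(d/10 pc) = 5 log₁₀(62.11) − 5 = 3.966
M = m − 5 log₁₀(d/10) = 5.7 − 3.966 = 1.734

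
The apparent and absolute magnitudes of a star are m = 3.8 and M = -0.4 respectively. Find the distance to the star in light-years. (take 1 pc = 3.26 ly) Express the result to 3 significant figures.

d ≈ 226 ly

μ = m − M = 4.200
m − M = 5 log₁₀ d − 5
log₁₀ d = (m − M)/5 + 1 = 1.8400
d = 10^1.8400 = 69.18 pc
= 225.5 ly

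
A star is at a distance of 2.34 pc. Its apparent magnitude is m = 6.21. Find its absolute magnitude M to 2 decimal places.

M ≈ 9.36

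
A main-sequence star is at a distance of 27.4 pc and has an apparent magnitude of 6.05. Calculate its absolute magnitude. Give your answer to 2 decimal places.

M ≈ 3.86

5 log₁₀(d/10 pc) = 5 log₁₀(27.40) − 5 = 2.189
M = m − 5 log₁₀(d/10) = 6.05 − 2.189 = 3.861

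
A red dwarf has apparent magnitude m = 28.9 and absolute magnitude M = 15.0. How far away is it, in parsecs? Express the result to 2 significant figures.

d ≈ 6000 pc

μ = m − M = 13.900
m − M = 5 log₁₀ d − 5
log₁₀ d = (m − M)/5 + 1 = 3.7800
d = 10^3.7800 = 6026 pc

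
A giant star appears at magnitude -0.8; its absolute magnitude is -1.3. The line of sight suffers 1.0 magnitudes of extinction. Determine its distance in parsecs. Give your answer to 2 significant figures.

m − M = 5 log₁₀(d/10 pc) + A  ⇒  -0.8 − (-1.3) − 1.0 = 5 log₁₀(d/10)
-0.500 = 5 log₁₀(d/10)
log₁₀ d = (m − M − A)/5 + 1 = 0.9000
d = 10^0.9000 = 7.943 pc

d ≈ 7.9 pc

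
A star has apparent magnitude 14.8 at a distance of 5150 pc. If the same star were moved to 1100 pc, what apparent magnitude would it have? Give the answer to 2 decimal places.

m ≈ 11.45

Flux ∝ 1/d², so Δm = 5 log₁₀(d₂/d₁) = 5 log₁₀(1100/5150) = -3.352
m₂ = m₁ + Δm = 14.8 + (-3.352) = 11.448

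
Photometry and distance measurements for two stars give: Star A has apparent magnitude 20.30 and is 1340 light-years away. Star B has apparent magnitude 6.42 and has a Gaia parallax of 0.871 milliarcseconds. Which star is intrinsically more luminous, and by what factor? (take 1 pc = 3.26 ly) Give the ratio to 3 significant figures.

Star B is more luminous, by a factor of 2.78×10^6.

Star A: d = 1340 ly / 3.26 = 411.0 pc
Star A: M = m − 5 log₁₀ d + 5 = 20.30 − 5·2.6139 + 5 = 12.231
Star B: p = 0.871 mas = 8.71×10^-4″ → d = 1/p = 1148 pc
Star B: M = m − 5 log₁₀ d + 5 = 6.42 − 5·3.0600 + 5 = -3.880
ΔM = M_A − M_B = 12.231 − (-3.880) = 16.110; smaller M is more luminous → Star B.
L ratio = 10^(0.4 |ΔM|) = 10^6.444 = 2.781×10^6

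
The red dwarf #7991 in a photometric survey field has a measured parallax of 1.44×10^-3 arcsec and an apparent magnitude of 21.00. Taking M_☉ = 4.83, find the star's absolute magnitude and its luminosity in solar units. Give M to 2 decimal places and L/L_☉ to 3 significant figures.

M ≈ 11.79; L/L_☉ ≈ 1.64×10^-3

d = 1/p = 1/1.44×10^-3″ = 694.4 pc
M = m − 5 log₁₀ d + 5 = 21.00 − 5·2.8416 + 5 = 11.792
M − M_☉ = 11.792 − 4.83 = 6.962
L/L_☉ = 10^(−0.4 × 6.962) = 1.642×10^-3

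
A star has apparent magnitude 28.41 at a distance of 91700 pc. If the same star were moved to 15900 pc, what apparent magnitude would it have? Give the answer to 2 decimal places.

m ≈ 24.61

Flux ∝ 1/d², so Δm = 5 log₁₀(d₂/d₁) = 5 log₁₀(15900/91700) = -3.805
m₂ = m₁ + Δm = 28.41 + (-3.805) = 24.605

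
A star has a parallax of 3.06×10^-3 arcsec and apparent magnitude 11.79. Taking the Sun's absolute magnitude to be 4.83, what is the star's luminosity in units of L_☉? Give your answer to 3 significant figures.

L/L_☉ ≈ 1.76

d = 1/p = 1/3.06×10^-3″ = 326.8 pc
M = m − 5 log₁₀ d + 5 = 11.79 − 5·2.5143 + 5 = 4.219
M − M_☉ = 4.219 − 4.83 = -0.611
L/L_☉ = 10^(−0.4 × -0.611) = 1.756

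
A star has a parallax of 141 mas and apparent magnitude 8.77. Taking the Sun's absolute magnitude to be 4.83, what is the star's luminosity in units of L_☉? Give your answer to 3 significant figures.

L/L_☉ ≈ 0.0134

d = 1/p = 1000/141 mas = 7.092 pc
M = m − 5 log₁₀ d + 5 = 8.77 − 5·0.8508 + 5 = 9.516
M − M_☉ = 9.516 − 4.83 = 4.686
L/L_☉ = 10^(−0.4 × 4.686) = 0.01335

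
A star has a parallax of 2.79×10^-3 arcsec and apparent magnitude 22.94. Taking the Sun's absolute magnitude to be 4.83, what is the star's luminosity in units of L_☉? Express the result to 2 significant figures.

d = 1/p = 1/2.79×10^-3″ = 358.4 pc
M = m − 5 log₁₀ d + 5 = 22.94 − 5·2.5544 + 5 = 15.168
M − M_☉ = 15.168 − 4.83 = 10.338
L/L_☉ = 10^(−0.4 × 10.338) = 7.325×10^-5

L/L_☉ ≈ 7.3×10^-5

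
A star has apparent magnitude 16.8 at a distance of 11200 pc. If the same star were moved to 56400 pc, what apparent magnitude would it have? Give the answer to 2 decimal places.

m ≈ 20.31

Flux ∝ 1/d², so Δm = 5 log₁₀(d₂/d₁) = 5 log₁₀(56400/11200) = 3.510
m₂ = m₁ + Δm = 16.8 + (3.510) = 20.310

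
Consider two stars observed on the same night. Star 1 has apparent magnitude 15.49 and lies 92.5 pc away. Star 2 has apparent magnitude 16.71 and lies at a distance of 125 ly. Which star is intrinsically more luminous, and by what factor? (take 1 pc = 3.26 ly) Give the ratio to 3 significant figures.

Star 1 is more luminous, by a factor of 17.9.

Star 1: M = m − 5 log₁₀ d + 5 = 15.49 − 5·1.9661 + 5 = 10.659
Star 2: d = 125 ly / 3.26 = 38.34 pc
Star 2: M = m − 5 log₁₀ d + 5 = 16.71 − 5·1.5837 + 5 = 13.792
ΔM = M_1 − M_2 = 10.659 − (13.792) = -3.132; smaller M is more luminous → Star 1.
L ratio = 10^(0.4 |ΔM|) = 10^1.253 = 17.90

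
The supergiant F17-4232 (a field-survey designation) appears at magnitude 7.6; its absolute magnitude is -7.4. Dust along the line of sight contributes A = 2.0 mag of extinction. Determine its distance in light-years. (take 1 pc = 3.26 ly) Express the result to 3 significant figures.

m − M = 5 log₁₀(d/10 pc) + A  ⇒  7.6 − (-7.4) − 2.0 = 5 log₁₀(d/10)
13.000 = 5 log₁₀(d/10)
log₁₀ d = (m − M − A)/5 + 1 = 3.6000
d = 10^3.6000 = 3981 pc
= 12980 ly

d ≈ 13000 ly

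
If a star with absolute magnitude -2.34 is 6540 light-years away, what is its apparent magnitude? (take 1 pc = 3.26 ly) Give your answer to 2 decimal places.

d = 6540 ly / 3.26 = 2006 pc
m = M + 5 log₁₀ d − 5 = -2.34 + 5·3.3024 − 5 = 9.172

m ≈ 9.17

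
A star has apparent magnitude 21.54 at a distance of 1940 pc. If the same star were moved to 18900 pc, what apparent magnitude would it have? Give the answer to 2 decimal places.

m ≈ 26.48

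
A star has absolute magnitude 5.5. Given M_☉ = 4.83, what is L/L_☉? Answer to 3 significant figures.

M − M_☉ = 5.5 − 4.83 = 0.670
L/L_☉ = 10^(−0.4 (M − M_☉)) = 10^-0.268 = 0.5395

L/L_☉ ≈ 0.540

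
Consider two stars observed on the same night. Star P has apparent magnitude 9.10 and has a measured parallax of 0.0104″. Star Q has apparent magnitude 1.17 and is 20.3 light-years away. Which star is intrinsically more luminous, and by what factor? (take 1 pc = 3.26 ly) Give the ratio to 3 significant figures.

Star Q is more luminous, by a factor of 6.23.

Star P: d = 1/p = 1/0.0104″ = 96.15 pc
Star P: M = m − 5 log₁₀ d + 5 = 9.10 − 5·1.9830 + 5 = 4.185
Star Q: d = 20.3 ly / 3.26 = 6.227 pc
Star Q: M = m − 5 log₁₀ d + 5 = 1.17 − 5·0.7943 + 5 = 2.199
ΔM = M_P − M_Q = 4.185 − (2.199) = 1.987; smaller M is more luminous → Star Q.
L ratio = 10^(0.4 |ΔM|) = 10^0.795 = 6.232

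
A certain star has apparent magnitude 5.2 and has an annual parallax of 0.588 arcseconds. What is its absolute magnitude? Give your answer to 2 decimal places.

d = 1/p = 1/0.588″ = 1.701 pc
5 log₁₀(d/10 pc) = 5 log₁₀(1.701) − 5 = -3.847
M = m − 5 log₁₀(d/10) = 5.2 + 3.847 = 9.047

M ≈ 9.05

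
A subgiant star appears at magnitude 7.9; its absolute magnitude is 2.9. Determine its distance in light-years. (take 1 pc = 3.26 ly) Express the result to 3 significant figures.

d ≈ 326 ly

μ = m − M = 5.000
m − M = 5 log₁₀ d − 5
log₁₀ d = (m − M)/5 + 1 = 2.0000
d = 10^2.0000 = 100.0 pc
= 326.0 ly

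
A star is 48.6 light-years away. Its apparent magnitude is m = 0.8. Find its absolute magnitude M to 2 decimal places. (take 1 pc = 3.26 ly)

M ≈ -0.07

d = 48.6 ly / 3.26 = 14.91 pc
5 log₁₀(d/10 pc) = 5 log₁₀(14.91) − 5 = 0.867
M = m − 5 log₁₀(d/10) = 0.8 − 0.867 = -0.067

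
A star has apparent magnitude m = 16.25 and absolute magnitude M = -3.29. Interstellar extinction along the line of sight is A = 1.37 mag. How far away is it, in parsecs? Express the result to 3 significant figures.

d ≈ 43100 pc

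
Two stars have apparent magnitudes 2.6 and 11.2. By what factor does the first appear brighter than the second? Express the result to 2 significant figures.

Magnitude difference = -8.6
Flux ratio = 10^(−0.4 Δm) = 10^(−0.4 × -8.6) = 10^3.440 = 2754

2800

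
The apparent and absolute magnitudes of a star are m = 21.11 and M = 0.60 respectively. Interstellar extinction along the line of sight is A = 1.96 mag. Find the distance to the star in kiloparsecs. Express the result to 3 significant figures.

m − M = 5 log₁₀(d/10 pc) + A  ⇒  21.11 − (0.60) − 1.96 = 5 log₁₀(d/10)
18.550 = 5 log₁₀(d/10)
log₁₀ d = (m − M − A)/5 + 1 = 4.7100
d = 10^4.7100 = 51290 pc
= 51.29 kpc

d ≈ 51.3 kpc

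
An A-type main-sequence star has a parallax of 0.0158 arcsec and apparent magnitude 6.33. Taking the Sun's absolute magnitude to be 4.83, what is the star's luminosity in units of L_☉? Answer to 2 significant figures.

L/L_☉ ≈ 10

d = 1/p = 1/0.0158″ = 63.29 pc
M = m − 5 log₁₀ d + 5 = 6.33 − 5·1.8013 + 5 = 2.323
M − M_☉ = 2.323 − 4.83 = -2.507
L/L_☉ = 10^(−0.4 × -2.507) = 10.06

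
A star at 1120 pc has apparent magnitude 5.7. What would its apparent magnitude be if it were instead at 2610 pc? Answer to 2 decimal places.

Flux ∝ 1/d², so Δm = 5 log₁₀(d₂/d₁) = 5 log₁₀(2610/1120) = 1.837
m₂ = m₁ + Δm = 5.7 + (1.837) = 7.537

m ≈ 7.54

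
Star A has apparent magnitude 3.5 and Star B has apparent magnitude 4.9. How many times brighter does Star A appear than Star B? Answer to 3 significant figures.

3.63

Δm = 3.5 − (4.9) = -1.4
Flux ratio = 10^(−0.4 Δm) = 10^(−0.4 × -1.4) = 10^0.560 = 3.631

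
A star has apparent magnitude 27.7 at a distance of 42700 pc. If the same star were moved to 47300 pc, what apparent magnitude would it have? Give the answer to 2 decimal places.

m ≈ 27.92

Flux ∝ 1/d², so Δm = 5 log₁₀(d₂/d₁) = 5 log₁₀(47300/42700) = 0.222
m₂ = m₁ + Δm = 27.7 + (0.222) = 27.922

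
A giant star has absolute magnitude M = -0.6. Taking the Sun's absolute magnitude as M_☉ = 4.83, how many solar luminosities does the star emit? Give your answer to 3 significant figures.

L/L_☉ ≈ 149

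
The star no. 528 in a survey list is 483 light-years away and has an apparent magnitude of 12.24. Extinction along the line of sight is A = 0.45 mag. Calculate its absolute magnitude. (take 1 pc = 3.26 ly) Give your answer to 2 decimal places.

M ≈ 5.94

d = 483 ly / 3.26 = 148.2 pc
5 log₁₀(d/10 pc) = 5 log₁₀(148.2) − 5 = 5.854
M = m − 5 log₁₀(d/10) − A = 12.24 − 5.854 − 0.45 = 5.936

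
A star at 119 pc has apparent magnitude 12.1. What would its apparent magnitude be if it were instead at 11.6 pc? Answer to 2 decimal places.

m ≈ 7.04

Flux ∝ 1/d², so Δm = 5 log₁₀(d₂/d₁) = 5 log₁₀(11.6/119) = -5.055
m₂ = m₁ + Δm = 12.1 + (-5.055) = 7.045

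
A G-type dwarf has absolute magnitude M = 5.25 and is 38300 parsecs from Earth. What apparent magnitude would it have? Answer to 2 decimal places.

m = M + 5 log₁₀ d − 5 = 5.25 + 5·4.5832 − 5 = 23.166

m ≈ 23.17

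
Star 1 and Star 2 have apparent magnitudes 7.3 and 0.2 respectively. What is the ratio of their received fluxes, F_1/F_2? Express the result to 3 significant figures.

Magnitude difference = 7.1
Flux ratio = 10^(−0.4 Δm) = 10^(−0.4 × 7.1) = 10^-2.840 = 1.445×10^-3

F_1/F_2 ≈ 1.45×10^-3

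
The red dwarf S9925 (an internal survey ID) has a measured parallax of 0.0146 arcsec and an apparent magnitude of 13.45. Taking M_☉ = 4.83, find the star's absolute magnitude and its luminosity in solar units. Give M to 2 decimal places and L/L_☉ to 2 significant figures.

M ≈ 9.27; L/L_☉ ≈ 0.017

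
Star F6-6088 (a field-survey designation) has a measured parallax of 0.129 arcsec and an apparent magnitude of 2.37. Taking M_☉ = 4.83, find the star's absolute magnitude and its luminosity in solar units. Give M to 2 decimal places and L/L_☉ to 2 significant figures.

M ≈ 2.92; L/L_☉ ≈ 5.8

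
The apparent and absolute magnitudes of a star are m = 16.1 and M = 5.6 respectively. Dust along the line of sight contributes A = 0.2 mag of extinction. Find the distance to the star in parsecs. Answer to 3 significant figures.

m − M = 5 log₁₀(d/10 pc) + A  ⇒  16.1 − (5.6) − 0.2 = 5 log₁₀(d/10)
10.300 = 5 log₁₀(d/10)
log₁₀ d = (m − M − A)/5 + 1 = 3.0600
d = 10^3.0600 = 1148 pc

d ≈ 1150 pc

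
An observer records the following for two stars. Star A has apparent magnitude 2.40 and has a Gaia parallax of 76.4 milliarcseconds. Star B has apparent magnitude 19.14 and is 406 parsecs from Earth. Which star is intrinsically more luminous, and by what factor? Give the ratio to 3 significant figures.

Star A is more luminous, by a factor of 5160.

Star A: p = 76.4 mas = 0.0764″ → d = 1/p = 13.09 pc
Star A: M = m − 5 log₁₀ d + 5 = 2.40 − 5·1.1169 + 5 = 1.815
Star B: M = m − 5 log₁₀ d + 5 = 19.14 − 5·2.6085 + 5 = 11.097
ΔM = M_A − M_B = 1.815 − (11.097) = -9.282; smaller M is more luminous → Star A.
L ratio = 10^(0.4 |ΔM|) = 10^3.713 = 5161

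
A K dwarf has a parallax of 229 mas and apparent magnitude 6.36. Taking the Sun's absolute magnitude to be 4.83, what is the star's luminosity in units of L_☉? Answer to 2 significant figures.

d = 1/p = 1000/229 mas = 4.367 pc
M = m − 5 log₁₀ d + 5 = 6.36 − 5·0.6402 + 5 = 8.159
M − M_☉ = 8.159 − 4.83 = 3.329
L/L_☉ = 10^(−0.4 × 3.329) = 0.04659

L/L_☉ ≈ 0.047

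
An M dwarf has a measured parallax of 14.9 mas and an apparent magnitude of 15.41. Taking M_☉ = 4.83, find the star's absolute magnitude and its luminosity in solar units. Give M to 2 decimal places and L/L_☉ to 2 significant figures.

d = 1/p = 1000/14.9 mas = 67.11 pc
M = m − 5 log₁₀ d + 5 = 15.41 − 5·1.8268 + 5 = 11.276
M − M_☉ = 11.276 − 4.83 = 6.446
L/L_☉ = 10^(−0.4 × 6.446) = 2.640×10^-3

M ≈ 11.28; L/L_☉ ≈ 2.6×10^-3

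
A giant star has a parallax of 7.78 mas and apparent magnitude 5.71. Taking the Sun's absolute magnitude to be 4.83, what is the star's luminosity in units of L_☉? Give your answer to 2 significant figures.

L/L_☉ ≈ 73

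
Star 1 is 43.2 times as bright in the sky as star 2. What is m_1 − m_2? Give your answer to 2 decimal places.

m_1 − m_2 ≈ -4.09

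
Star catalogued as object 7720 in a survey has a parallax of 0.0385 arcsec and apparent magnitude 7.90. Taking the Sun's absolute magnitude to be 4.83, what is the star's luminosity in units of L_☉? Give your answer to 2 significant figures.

d = 1/p = 1/0.0385″ = 25.97 pc
M = m − 5 log₁₀ d + 5 = 7.90 − 5·1.4145 + 5 = 5.827
M − M_☉ = 5.827 − 4.83 = 0.997
L/L_☉ = 10^(−0.4 × 0.997) = 0.3991

L/L_☉ ≈ 0.40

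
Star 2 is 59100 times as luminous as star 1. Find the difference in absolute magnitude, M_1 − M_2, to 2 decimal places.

M_1 − M_2 ≈ 11.93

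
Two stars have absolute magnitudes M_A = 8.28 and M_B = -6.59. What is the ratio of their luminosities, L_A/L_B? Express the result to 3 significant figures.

L_A/L_B ≈ 1.13×10^-6

ΔM = M_A − M_B = 14.87
L_A/L_B = 10^(−0.4 ΔM) = 10^-5.948 = 1.127×10^-6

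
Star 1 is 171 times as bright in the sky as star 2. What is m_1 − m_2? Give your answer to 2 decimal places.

m_1 − m_2 ≈ -5.58

Pogson: Δm = −2.5 log₁₀(ratio) = −2.5 log₁₀(171) = −2.5 × 2.2330 = -5.582
Star 1 is brighter, so it has the smaller magnitude: the difference is negative.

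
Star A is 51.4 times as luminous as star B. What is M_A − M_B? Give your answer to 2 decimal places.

Pogson: ΔM = −2.5 log₁₀(ratio) = −2.5 log₁₀(51.4) = −2.5 × 1.7110 = -4.277
Star A is brighter, so it has the smaller magnitude: the difference is negative.

M_A − M_B ≈ -4.28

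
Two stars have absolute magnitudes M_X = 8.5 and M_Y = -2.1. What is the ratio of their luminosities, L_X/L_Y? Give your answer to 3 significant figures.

ΔM = M_X − M_Y = 10.6
L_X/L_Y = 10^(−0.4 ΔM) = 10^-4.240 = 5.754×10^-5

L_X/L_Y ≈ 5.75×10^-5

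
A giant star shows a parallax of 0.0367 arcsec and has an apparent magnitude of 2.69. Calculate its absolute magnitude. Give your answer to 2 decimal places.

M ≈ 0.51

d = 1/p = 1/0.0367″ = 27.25 pc
5 log₁₀(d/10 pc) = 5 log₁₀(27.25) − 5 = 2.177
M = m − 5 log₁₀(d/10) = 2.69 − 2.177 = 0.513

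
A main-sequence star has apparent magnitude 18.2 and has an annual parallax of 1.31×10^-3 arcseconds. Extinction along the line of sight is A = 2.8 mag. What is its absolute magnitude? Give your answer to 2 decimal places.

M ≈ 5.99

d = 1/p = 1/1.31×10^-3″ = 763.4 pc
5 log₁₀(d/10 pc) = 5 log₁₀(763.4) − 5 = 9.414
M = m − 5 log₁₀(d/10) − A = 18.2 − 9.414 − 2.8 = 5.986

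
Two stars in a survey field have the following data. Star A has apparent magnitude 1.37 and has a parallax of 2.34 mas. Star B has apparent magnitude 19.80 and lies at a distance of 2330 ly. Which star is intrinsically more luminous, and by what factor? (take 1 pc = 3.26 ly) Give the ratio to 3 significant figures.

Star A: p = 2.34 mas = 2.34×10^-3″ → d = 1/p = 427.4 pc
Star A: M = m − 5 log₁₀ d + 5 = 1.37 − 5·2.6308 + 5 = -6.784
Star B: d = 2330 ly / 3.26 = 714.7 pc
Star B: M = m − 5 log₁₀ d + 5 = 19.80 − 5·2.8541 + 5 = 10.529
ΔM = M_A − M_B = -6.784 − (10.529) = -17.313; smaller M is more luminous → Star A.
L ratio = 10^(0.4 |ΔM|) = 10^6.925 = 8.420×10^6

Star A is more luminous, by a factor of 8.42×10^6.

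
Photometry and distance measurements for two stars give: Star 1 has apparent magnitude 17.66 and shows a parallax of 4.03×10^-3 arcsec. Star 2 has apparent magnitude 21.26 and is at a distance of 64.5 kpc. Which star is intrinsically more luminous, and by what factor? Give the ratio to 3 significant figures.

Star 1: d = 1/p = 1/4.03×10^-3″ = 248.1 pc
Star 1: M = m − 5 log₁₀ d + 5 = 17.66 − 5·2.3947 + 5 = 10.687
Star 2: d = 64.5 kpc = 64500 pc
Star 2: M = m − 5 log₁₀ d + 5 = 21.26 − 5·4.8096 + 5 = 2.212
ΔM = M_1 − M_2 = 10.687 − (2.212) = 8.474; smaller M is more luminous → Star 2.
L ratio = 10^(0.4 |ΔM|) = 10^3.390 = 2453

Star 2 is more luminous, by a factor of 2450.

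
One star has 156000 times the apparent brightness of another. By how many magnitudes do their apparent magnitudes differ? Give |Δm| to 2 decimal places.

Pogson: Δm = −2.5 log₁₀(ratio) = −2.5 log₁₀(156000) = −2.5 × 5.1931 = -12.983

|Δm| ≈ 12.98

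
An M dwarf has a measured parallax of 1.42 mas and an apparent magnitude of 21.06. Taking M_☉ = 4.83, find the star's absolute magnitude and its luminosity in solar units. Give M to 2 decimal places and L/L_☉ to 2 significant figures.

d = 1/p = 1000/1.42 mas = 704.2 pc
M = m − 5 log₁₀ d + 5 = 21.06 − 5·2.8477 + 5 = 11.821
M − M_☉ = 11.821 − 4.83 = 6.991
L/L_☉ = 10^(−0.4 × 6.991) = 1.597×10^-3

M ≈ 11.82; L/L_☉ ≈ 1.6×10^-3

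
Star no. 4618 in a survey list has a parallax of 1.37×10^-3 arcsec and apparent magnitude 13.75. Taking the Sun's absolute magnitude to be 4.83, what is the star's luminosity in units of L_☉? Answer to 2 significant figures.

L/L_☉ ≈ 1.4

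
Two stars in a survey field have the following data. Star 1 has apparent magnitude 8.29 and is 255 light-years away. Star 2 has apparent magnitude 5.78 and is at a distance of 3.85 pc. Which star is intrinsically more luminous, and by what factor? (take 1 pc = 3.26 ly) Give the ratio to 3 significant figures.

Star 1: d = 255 ly / 3.26 = 78.22 pc
Star 1: M = m − 5 log₁₀ d + 5 = 8.29 − 5·1.8933 + 5 = 3.823
Star 2: M = m − 5 log₁₀ d + 5 = 5.78 − 5·0.5855 + 5 = 7.853
ΔM = M_1 − M_2 = 3.823 − (7.853) = -4.029; smaller M is more luminous → Star 1.
L ratio = 10^(0.4 |ΔM|) = 10^1.612 = 40.90

Star 1 is more luminous, by a factor of 40.9.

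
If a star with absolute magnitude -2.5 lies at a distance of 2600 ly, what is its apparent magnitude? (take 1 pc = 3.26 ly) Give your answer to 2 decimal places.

d = 2600 ly / 3.26 = 797.5 pc
m = M + 5 log₁₀ d − 5 = -2.5 + 5·2.9018 − 5 = 7.009

m ≈ 7.01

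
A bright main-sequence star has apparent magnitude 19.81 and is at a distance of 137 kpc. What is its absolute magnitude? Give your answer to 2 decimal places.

M ≈ -0.87

d = 137 kpc = 137000 pc
5 log₁₀(d/10 pc) = 5 log₁₀(137000) − 5 = 20.684
M = m − 5 log₁₀(d/10) = 19.81 − 20.684 = -0.874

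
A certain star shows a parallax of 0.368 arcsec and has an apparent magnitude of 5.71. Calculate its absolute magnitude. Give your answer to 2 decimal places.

M ≈ 8.54

d = 1/p = 1/0.368″ = 2.717 pc
5 log₁₀(d/10 pc) = 5 log₁₀(2.717) − 5 = -2.829
M = m − 5 log₁₀(d/10) = 5.71 + 2.829 = 8.539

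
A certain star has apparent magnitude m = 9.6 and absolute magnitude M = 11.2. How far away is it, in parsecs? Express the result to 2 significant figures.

d ≈ 4.8 pc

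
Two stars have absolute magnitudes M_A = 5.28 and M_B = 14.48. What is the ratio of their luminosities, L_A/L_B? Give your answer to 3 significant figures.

ΔM = M_A − M_B = -9.20
L_A/L_B = 10^(−0.4 ΔM) = 10^3.680 = 4786

L_A/L_B ≈ 4790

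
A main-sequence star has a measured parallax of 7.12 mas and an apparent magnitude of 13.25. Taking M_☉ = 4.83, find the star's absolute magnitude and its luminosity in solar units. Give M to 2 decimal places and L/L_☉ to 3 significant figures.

d = 1/p = 1000/7.12 mas = 140.4 pc
M = m − 5 log₁₀ d + 5 = 13.25 − 5·2.1475 + 5 = 7.512
M − M_☉ = 7.512 − 4.83 = 2.682
L/L_☉ = 10^(−0.4 × 2.682) = 0.08454

M ≈ 7.51; L/L_☉ ≈ 0.0845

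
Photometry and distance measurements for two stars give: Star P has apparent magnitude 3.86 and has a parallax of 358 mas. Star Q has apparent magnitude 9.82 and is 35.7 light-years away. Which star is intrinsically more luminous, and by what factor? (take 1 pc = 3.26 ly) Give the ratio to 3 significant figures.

Star P is more luminous, by a factor of 15.8.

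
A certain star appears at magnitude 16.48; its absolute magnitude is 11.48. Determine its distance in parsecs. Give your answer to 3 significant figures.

d ≈ 100 pc

Distance modulus: m − M = 16.48 − (11.48) = 5.000
m − M = 5 log₁₀ d − 5
log₁₀ d = (m − M)/5 + 1 = 2.0000
d = 10^2.0000 = 100.0 pc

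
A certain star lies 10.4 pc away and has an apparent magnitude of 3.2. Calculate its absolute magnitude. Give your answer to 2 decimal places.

5 log₁₀(d/10 pc) = 5 log₁₀(10.40) − 5 = 0.085
M = m − 5 log₁₀(d/10) = 3.2 − 0.085 = 3.115

M ≈ 3.11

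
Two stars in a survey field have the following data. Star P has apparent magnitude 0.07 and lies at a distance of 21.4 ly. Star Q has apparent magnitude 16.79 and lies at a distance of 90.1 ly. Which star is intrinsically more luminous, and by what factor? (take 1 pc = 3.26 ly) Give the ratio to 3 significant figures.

Star P is more luminous, by a factor of 275000.

Star P: d = 21.4 ly / 3.26 = 6.564 pc
Star P: M = m − 5 log₁₀ d + 5 = 0.07 − 5·0.8172 + 5 = 0.984
Star Q: d = 90.1 ly / 3.26 = 27.64 pc
Star Q: M = m − 5 log₁₀ d + 5 = 16.79 − 5·1.4415 + 5 = 14.582
ΔM = M_P − M_Q = 0.984 − (14.582) = -13.598; smaller M is more luminous → Star P.
L ratio = 10^(0.4 |ΔM|) = 10^5.439 = 275000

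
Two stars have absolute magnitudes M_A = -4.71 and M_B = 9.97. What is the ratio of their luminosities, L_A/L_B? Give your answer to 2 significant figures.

ΔM = M_A − M_B = -14.68
L_A/L_B = 10^(−0.4 ΔM) = 10^5.872 = 744700

L_A/L_B ≈ 740000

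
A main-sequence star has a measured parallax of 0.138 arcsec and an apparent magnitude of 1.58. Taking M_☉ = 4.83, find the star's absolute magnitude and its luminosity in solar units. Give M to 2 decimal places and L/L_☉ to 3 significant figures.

M ≈ 2.28; L/L_☉ ≈ 10.5

d = 1/p = 1/0.138″ = 7.246 pc
M = m − 5 log₁₀ d + 5 = 1.58 − 5·0.8601 + 5 = 2.279
M − M_☉ = 2.279 − 4.83 = -2.551
L/L_☉ = 10^(−0.4 × -2.551) = 10.48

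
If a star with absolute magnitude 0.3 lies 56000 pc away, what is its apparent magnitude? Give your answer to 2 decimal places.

m = M + 5 log₁₀ d − 5 = 0.3 + 5·4.7482 − 5 = 19.041

m ≈ 19.04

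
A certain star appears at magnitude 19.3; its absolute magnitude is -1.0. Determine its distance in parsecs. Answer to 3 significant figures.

d ≈ 115000 pc

μ = m − M = 20.300
m − M = 5 log₁₀ d − 5
log₁₀ d = (m − M)/5 + 1 = 5.0600
d = 10^5.0600 = 114800 pc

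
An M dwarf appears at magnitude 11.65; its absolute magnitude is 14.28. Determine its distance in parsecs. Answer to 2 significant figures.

Distance modulus: m − M = 11.65 − (14.28) = -2.630
m − M = 5 log₁₀ d − 5
log₁₀ d = (m − M)/5 + 1 = 0.4740
d = 10^0.4740 = 2.979 pc

d ≈ 3.0 pc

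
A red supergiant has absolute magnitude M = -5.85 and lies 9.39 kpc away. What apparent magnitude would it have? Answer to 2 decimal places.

m ≈ 9.01

d = 9.39 kpc = 9390 pc
m = M + 5 log₁₀ d − 5 = -5.85 + 5·3.9727 − 5 = 9.013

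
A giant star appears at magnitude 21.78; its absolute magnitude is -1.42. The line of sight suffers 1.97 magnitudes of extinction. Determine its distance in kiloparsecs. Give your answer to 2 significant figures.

d ≈ 180 kpc

m − M = 5 log₁₀(d/10 pc) + A  ⇒  21.78 − (-1.42) − 1.97 = 5 log₁₀(d/10)
21.230 = 5 log₁₀(d/10)
log₁₀ d = (m − M − A)/5 + 1 = 5.2460
d = 10^5.2460 = 176200 pc
= 176.2 kpc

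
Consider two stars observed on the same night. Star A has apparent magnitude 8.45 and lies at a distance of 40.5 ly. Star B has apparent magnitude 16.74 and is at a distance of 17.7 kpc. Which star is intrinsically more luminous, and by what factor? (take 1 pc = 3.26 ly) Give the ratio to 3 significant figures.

Star B is more luminous, by a factor of 981.

Star A: d = 40.5 ly / 3.26 = 12.42 pc
Star A: M = m − 5 log₁₀ d + 5 = 8.45 − 5·1.0942 + 5 = 7.979
Star B: d = 17.7 kpc = 17700 pc
Star B: M = m − 5 log₁₀ d + 5 = 16.74 − 5·4.2480 + 5 = 0.500
ΔM = M_A − M_B = 7.979 − (0.500) = 7.479; smaller M is more luminous → Star B.
L ratio = 10^(0.4 |ΔM|) = 10^2.991 = 980.6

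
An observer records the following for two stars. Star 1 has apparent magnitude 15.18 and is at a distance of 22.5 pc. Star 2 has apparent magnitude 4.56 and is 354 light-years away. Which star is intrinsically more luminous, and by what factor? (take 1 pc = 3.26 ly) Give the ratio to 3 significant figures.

Star 2 is more luminous, by a factor of 412000.

Star 1: M = m − 5 log₁₀ d + 5 = 15.18 − 5·1.3522 + 5 = 13.419
Star 2: d = 354 ly / 3.26 = 108.6 pc
Star 2: M = m − 5 log₁₀ d + 5 = 4.56 − 5·2.0358 + 5 = -0.619
ΔM = M_1 − M_2 = 13.419 − (-0.619) = 14.038; smaller M is more luminous → Star 2.
L ratio = 10^(0.4 |ΔM|) = 10^5.615 = 412300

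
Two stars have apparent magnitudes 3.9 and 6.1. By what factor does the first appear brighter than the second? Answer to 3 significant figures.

Magnitude difference = -2.2
Flux ratio = 10^(−0.4 Δm) = 10^(−0.4 × -2.2) = 10^0.880 = 7.586

7.59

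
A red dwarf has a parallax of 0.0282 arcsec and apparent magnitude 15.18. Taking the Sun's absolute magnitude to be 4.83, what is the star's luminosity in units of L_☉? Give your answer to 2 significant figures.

d = 1/p = 1/0.0282″ = 35.46 pc
M = m − 5 log₁₀ d + 5 = 15.18 − 5·1.5498 + 5 = 12.431
M − M_☉ = 12.431 − 4.83 = 7.601
L/L_☉ = 10^(−0.4 × 7.601) = 9.110×10^-4

L/L_☉ ≈ 9.1×10^-4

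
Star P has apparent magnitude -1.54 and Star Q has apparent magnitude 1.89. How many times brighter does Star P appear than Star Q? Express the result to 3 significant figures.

Magnitude difference = -3.43
Flux ratio = 10^(−0.4 Δm) = 10^(−0.4 × -3.43) = 10^1.372 = 23.55

23.6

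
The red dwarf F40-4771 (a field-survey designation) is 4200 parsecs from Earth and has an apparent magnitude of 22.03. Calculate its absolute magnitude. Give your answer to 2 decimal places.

M ≈ 8.91

5 log₁₀(d/10 pc) = 5 log₁₀(4200) − 5 = 13.116
M = m − 5 log₁₀(d/10) = 22.03 − 13.116 = 8.914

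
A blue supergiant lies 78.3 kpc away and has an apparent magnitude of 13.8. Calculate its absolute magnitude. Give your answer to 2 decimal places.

M ≈ -5.67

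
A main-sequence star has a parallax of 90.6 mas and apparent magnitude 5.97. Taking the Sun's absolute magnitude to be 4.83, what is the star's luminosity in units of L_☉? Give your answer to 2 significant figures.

L/L_☉ ≈ 0.43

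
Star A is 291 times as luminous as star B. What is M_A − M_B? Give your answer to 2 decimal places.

M_A − M_B ≈ -6.16

Pogson: ΔM = −2.5 log₁₀(ratio) = −2.5 log₁₀(291) = −2.5 × 2.4639 = -6.160
Star A is brighter, so it has the smaller magnitude: the difference is negative.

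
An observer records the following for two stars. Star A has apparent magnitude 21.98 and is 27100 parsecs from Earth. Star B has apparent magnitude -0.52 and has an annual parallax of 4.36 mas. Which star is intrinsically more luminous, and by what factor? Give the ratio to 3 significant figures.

Star B is more luminous, by a factor of 71600.

Star A: M = m − 5 log₁₀ d + 5 = 21.98 − 5·4.4330 + 5 = 4.815
Star B: p = 4.36 mas = 4.36×10^-3″ → d = 1/p = 229.4 pc
Star B: M = m − 5 log₁₀ d + 5 = -0.52 − 5·2.3605 + 5 = -7.323
ΔM = M_A − M_B = 4.815 − (-7.323) = 12.138; smaller M is more luminous → Star B.
L ratio = 10^(0.4 |ΔM|) = 10^4.855 = 71630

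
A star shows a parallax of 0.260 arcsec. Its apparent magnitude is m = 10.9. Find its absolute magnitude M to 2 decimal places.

d = 1/p = 1/0.260″ = 3.846 pc
5 log₁₀(d/10 pc) = 5 log₁₀(3.846) − 5 = -2.075
M = m − 5 log₁₀(d/10) = 10.9 + 2.075 = 12.975

M ≈ 12.97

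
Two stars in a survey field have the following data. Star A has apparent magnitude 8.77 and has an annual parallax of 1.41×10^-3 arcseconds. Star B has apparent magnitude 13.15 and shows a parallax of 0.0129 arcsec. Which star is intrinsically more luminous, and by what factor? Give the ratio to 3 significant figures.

Star A is more luminous, by a factor of 4730.

Star A: d = 1/p = 1/1.41×10^-3″ = 709.2 pc
Star A: M = m − 5 log₁₀ d + 5 = 8.77 − 5·2.8508 + 5 = -0.484
Star B: d = 1/p = 1/0.0129″ = 77.52 pc
Star B: M = m − 5 log₁₀ d + 5 = 13.15 − 5·1.8894 + 5 = 8.703
ΔM = M_A − M_B = -0.484 − (8.703) = -9.187; smaller M is more luminous → Star A.
L ratio = 10^(0.4 |ΔM|) = 10^3.675 = 4729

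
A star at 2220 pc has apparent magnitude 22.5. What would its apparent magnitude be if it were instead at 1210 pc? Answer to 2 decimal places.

m ≈ 21.18

Flux ∝ 1/d², so Δm = 5 log₁₀(d₂/d₁) = 5 log₁₀(1210/2220) = -1.318
m₂ = m₁ + Δm = 22.5 + (-1.318) = 21.182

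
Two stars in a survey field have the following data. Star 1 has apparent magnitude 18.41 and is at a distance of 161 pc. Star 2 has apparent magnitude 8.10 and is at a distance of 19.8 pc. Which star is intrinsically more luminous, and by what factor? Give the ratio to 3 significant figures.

Star 2 is more luminous, by a factor of 201.

Star 1: M = m − 5 log₁₀ d + 5 = 18.41 − 5·2.2068 + 5 = 12.376
Star 2: M = m − 5 log₁₀ d + 5 = 8.10 − 5·1.2967 + 5 = 6.617
ΔM = M_1 − M_2 = 12.376 − (6.617) = 5.759; smaller M is more luminous → Star 2.
L ratio = 10^(0.4 |ΔM|) = 10^2.304 = 201.2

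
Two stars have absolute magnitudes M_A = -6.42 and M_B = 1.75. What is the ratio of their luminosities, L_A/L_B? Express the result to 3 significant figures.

ΔM = M_A − M_B = -8.17
L_A/L_B = 10^(−0.4 ΔM) = 10^3.268 = 1854

L_A/L_B ≈ 1850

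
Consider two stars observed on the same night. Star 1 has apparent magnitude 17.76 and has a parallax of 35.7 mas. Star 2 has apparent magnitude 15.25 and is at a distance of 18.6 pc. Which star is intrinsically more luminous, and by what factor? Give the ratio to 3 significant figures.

Star 1: p = 35.7 mas = 0.0357″ → d = 1/p = 28.01 pc
Star 1: M = m − 5 log₁₀ d + 5 = 17.76 − 5·1.4473 + 5 = 15.523
Star 2: M = m − 5 log₁₀ d + 5 = 15.25 − 5·1.2695 + 5 = 13.902
ΔM = M_1 − M_2 = 15.523 − (13.902) = 1.621; smaller M is more luminous → Star 2.
L ratio = 10^(0.4 |ΔM|) = 10^0.648 = 4.450

Star 2 is more luminous, by a factor of 4.45.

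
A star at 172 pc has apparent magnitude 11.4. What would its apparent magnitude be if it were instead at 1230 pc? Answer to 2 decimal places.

m ≈ 15.67

Flux ∝ 1/d², so Δm = 5 log₁₀(d₂/d₁) = 5 log₁₀(1230/172) = 4.272
m₂ = m₁ + Δm = 11.4 + (4.272) = 15.672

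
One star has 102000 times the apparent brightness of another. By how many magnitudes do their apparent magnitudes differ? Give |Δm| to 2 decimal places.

|Δm| ≈ 12.52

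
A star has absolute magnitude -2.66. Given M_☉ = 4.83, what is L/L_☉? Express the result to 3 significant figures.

M − M_☉ = -2.66 − 4.83 = -7.490
L/L_☉ = 10^(−0.4 (M − M_☉)) = 10^2.996 = 990.8

L/L_☉ ≈ 991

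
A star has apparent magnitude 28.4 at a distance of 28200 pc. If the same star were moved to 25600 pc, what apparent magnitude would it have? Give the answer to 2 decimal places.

Flux ∝ 1/d², so Δm = 5 log₁₀(d₂/d₁) = 5 log₁₀(25600/28200) = -0.210
m₂ = m₁ + Δm = 28.4 + (-0.210) = 28.190

m ≈ 28.19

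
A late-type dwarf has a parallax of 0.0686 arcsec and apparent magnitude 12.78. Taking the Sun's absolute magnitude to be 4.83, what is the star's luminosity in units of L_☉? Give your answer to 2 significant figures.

L/L_☉ ≈ 1.4×10^-3

d = 1/p = 1/0.0686″ = 14.58 pc
M = m − 5 log₁₀ d + 5 = 12.78 − 5·1.1637 + 5 = 11.962
M − M_☉ = 11.962 − 4.83 = 7.132
L/L_☉ = 10^(−0.4 × 7.132) = 1.404×10^-3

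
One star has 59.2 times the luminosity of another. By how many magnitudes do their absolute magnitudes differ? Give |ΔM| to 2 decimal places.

Pogson: ΔM = −2.5 log₁₀(ratio) = −2.5 log₁₀(59.2) = −2.5 × 1.7723 = -4.431

|ΔM| ≈ 4.43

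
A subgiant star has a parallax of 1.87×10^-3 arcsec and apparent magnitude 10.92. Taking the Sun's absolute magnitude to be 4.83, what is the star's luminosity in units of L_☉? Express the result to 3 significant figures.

d = 1/p = 1/1.87×10^-3″ = 534.8 pc
M = m − 5 log₁₀ d + 5 = 10.92 − 5·2.7282 + 5 = 2.279
M − M_☉ = 2.279 − 4.83 = -2.551
L/L_☉ = 10^(−0.4 × -2.551) = 10.48

L/L_☉ ≈ 10.5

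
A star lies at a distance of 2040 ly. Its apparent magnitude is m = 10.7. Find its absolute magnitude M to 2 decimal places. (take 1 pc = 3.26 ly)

d = 2040 ly / 3.26 = 625.8 pc
5 log₁₀(d/10 pc) = 5 log₁₀(625.8) − 5 = 8.982
M = m − 5 log₁₀(d/10) = 10.7 − 8.982 = 1.718

M ≈ 1.72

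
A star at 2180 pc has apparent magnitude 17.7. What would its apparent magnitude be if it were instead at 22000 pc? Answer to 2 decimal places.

Flux ∝ 1/d², so Δm = 5 log₁₀(d₂/d₁) = 5 log₁₀(22000/2180) = 5.020
m₂ = m₁ + Δm = 17.7 + (5.020) = 22.720

m ≈ 22.72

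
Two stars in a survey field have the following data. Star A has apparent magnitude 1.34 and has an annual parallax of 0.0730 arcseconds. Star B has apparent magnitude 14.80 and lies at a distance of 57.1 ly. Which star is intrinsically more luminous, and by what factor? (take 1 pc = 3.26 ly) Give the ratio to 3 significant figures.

Star A is more luminous, by a factor of 148000.

Star A: d = 1/p = 1/0.0730″ = 13.70 pc
Star A: M = m − 5 log₁₀ d + 5 = 1.34 − 5·1.1367 + 5 = 0.657
Star B: d = 57.1 ly / 3.26 = 17.52 pc
Star B: M = m − 5 log₁₀ d + 5 = 14.80 − 5·1.2434 + 5 = 13.583
ΔM = M_A − M_B = 0.657 − (13.583) = -12.926; smaller M is more luminous → Star A.
L ratio = 10^(0.4 |ΔM|) = 10^5.171 = 148100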